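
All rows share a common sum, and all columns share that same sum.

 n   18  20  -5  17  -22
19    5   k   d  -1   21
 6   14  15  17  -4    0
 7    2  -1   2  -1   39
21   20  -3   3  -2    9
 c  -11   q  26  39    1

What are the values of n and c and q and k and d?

n = 20, c = -25, q = 18, k = -1, d = 5

Rows 3 and 4 both sum to 48, so that's the common total.
Row 1: 18 + 20 − 5 + 17 − 22 = 28, so its missing entry is 48 − 28 = 20.
Column 1: 20 + 19 + 6 + 7 + 21 = 73, so its missing entry is 48 − 73 = -25.
Column 4: -5 + 17 + 2 + 3 + 26 = 43, so its missing entry is 48 − 43 = 5.
Row 2: 19 + 5 + 5 − 1 + 21 = 49, so its missing entry is 48 − 49 = -1.
Row 6: -25 − 11 + 26 + 39 + 1 = 30, so its missing entry is 48 − 30 = 18.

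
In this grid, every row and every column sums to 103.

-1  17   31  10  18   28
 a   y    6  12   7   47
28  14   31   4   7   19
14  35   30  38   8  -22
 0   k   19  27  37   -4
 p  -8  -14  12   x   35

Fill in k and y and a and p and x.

Column 5: 18 + 7 + 7 + 8 + 37 = 77, so its missing entry is 103 − 77 = 26.
Row 6: -8 − 14 + 12 + 26 + 35 = 51, so its missing entry is 103 − 51 = 52.
Column 1: -1 + 28 + 14 + 0 + 52 = 93, so its missing entry is 103 − 93 = 10.
Row 2: 10 + 6 + 12 + 7 + 47 = 82, so its missing entry is 103 − 82 = 21.
Row 5: 0 + 19 + 27 + 37 − 4 = 79, so its missing entry is 103 − 79 = 24.

k = 24, y = 21, a = 10, p = 52, x = 26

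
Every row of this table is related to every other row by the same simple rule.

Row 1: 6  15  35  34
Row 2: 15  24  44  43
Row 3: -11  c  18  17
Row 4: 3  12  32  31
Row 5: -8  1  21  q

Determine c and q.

c = -2, q = 20

The difference between any two rows is the same in every column — this is an addition table with the headers hidden.
Row 3 minus row 1 is 18 − 35 = -17, so its entry in column 2 is 15 + (-17) = -2.
Row 5 minus row 1 is 21 − 35 = -14, so its entry in column 4 is 34 + (-14) = 20.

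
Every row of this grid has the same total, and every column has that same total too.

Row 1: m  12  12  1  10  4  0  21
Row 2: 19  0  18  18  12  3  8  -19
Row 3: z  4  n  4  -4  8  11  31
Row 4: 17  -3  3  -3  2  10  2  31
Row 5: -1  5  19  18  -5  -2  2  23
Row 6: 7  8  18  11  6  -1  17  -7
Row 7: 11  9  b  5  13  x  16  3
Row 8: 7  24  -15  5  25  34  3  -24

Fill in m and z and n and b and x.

m = -1, z = 0, n = 5, b = -1, x = 3

Rows 2 and 4 both sum to 59, so that's the common total.
The known cells in column 6 total 56, leaving 59 − 56 = 3 for the blank.
The known cells in row 7 total 60, leaving 59 − 60 = -1 for the blank.
The known cells in row 1 total 60, leaving 59 − 60 = -1 for the blank.
The known cells in column 1 total 59, leaving 59 − 59 = 0 for the blank.
The known cells in row 3 total 54, leaving 59 − 54 = 5 for the blank.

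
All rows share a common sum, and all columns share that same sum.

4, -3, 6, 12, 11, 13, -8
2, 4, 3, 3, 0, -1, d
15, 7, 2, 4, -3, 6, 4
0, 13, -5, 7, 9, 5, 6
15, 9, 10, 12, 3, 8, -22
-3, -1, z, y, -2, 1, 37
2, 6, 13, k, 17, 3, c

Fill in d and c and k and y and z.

Rows 1 and 3 both sum to 35, so that's the common total.
Row 2: 2 + 4 + 3 + 3 + 0 − 1 = 11, so its missing entry is 35 − 11 = 24.
Column 7: -8 + 24 + 4 + 6 − 22 + 37 = 41, so its missing entry is 35 − 41 = -6.
Row 7: 2 + 6 + 13 + 17 + 3 − 6 = 35, so its missing entry is 35 − 35 = 0.
Column 4: 12 + 3 + 4 + 7 + 12 + 0 = 38, so its missing entry is 35 − 38 = -3.
Row 6: -3 − 1 − 3 − 2 + 1 + 37 = 29, so its missing entry is 35 − 29 = 6.

d = 24, c = -6, k = 0, y = -3, z = 6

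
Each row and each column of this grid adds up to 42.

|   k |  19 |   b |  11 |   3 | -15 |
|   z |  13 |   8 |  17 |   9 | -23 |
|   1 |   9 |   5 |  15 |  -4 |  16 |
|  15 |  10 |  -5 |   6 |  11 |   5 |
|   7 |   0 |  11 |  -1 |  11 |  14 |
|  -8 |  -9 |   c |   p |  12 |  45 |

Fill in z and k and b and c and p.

The known cells in column 4 total 48, leaving 42 − 48 = -6 for the blank.
The known cells in row 2 total 24, leaving 42 − 24 = 18 for the blank.
The known cells in column 1 total 33, leaving 42 − 33 = 9 for the blank.
The known cells in row 1 total 27, leaving 42 − 27 = 15 for the blank.
The known cells in row 6 total 34, leaving 42 − 34 = 8 for the blank.

z = 18, k = 9, b = 15, c = 8, p = -6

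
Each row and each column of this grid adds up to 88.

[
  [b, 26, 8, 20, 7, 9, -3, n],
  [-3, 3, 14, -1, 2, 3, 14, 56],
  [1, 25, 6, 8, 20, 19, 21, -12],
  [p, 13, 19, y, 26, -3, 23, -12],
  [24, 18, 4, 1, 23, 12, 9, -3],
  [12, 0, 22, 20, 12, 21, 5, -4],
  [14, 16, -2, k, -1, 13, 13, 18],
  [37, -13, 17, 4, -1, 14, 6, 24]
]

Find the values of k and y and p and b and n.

The known cells in column 8 total 67, leaving 88 − 67 = 21 for the blank.
The known cells in row 1 total 88, leaving 88 − 88 = 0 for the blank.
The known cells in column 1 total 85, leaving 88 − 85 = 3 for the blank.
The known cells in row 4 total 69, leaving 88 − 69 = 19 for the blank.
The known cells in row 7 total 71, leaving 88 − 71 = 17 for the blank.

k = 17, y = 19, p = 3, b = 0, n = 21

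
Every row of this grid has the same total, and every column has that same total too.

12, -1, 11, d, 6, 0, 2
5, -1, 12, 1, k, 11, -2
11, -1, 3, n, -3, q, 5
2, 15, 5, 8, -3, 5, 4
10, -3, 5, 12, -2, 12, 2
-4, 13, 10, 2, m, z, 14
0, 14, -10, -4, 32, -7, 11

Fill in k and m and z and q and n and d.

k = 10, m = -4, z = 5, q = 10, n = 11, d = 6

Rows 4 and 5 both sum to 36, so that's the common total.
Row 1: 12 − 1 + 11 + 6 + 0 + 2 = 30, so its missing entry is 36 − 30 = 6.
Row 2: 5 − 1 + 12 + 1 + 11 − 2 = 26, so its missing entry is 36 − 26 = 10.
Column 5: 6 + 10 − 3 − 3 − 2 + 32 = 40, so its missing entry is 36 − 40 = -4.
Row 6: -4 + 13 + 10 + 2 − 4 + 14 = 31, so its missing entry is 36 − 31 = 5.
Column 4: 6 + 1 + 8 + 12 + 2 − 4 = 25, so its missing entry is 36 − 25 = 11.
Row 3: 11 − 1 + 3 + 11 − 3 + 5 = 26, so its missing entry is 36 − 26 = 10.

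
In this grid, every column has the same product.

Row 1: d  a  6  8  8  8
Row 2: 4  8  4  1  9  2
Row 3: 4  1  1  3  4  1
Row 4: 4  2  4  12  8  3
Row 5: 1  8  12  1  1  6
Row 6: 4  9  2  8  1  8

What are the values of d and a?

d = 9, a = 2

Columns 3 and 6 each multiply to 2304, so every column has product 2304.
Column 1: 4×4×4×1×4 = 256, so the missing entry is 2304 ÷ 256 = 9.
Column 2: 8×1×2×8×9 = 1152, so the missing entry is 2304 ÷ 1152 = 2.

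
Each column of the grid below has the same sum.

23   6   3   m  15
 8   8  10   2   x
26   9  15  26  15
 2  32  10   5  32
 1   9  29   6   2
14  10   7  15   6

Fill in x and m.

Columns 1 and 2 both add up to 74, so every column sums to 74.
Column 5: 15 + 15 + 32 + 2 + 6 = 70, so the missing entry is 74 − 70 = 4.
Column 4: 2 + 26 + 5 + 6 + 15 = 54, so the missing entry is 74 − 54 = 20.

x = 4, m = 20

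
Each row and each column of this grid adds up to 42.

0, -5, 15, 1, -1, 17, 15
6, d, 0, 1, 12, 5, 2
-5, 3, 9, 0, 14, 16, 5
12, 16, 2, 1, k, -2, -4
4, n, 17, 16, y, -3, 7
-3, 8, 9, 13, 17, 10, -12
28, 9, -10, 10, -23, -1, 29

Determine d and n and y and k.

Row 2 has 6 + 0 + 1 + 12 + 5 + 2 = 26; the blank must be 42 − 26 = 16.
Column 2 has -5 + 16 + 3 + 16 + 8 + 9 = 47; the blank must be 42 − 47 = -5.
Row 5 has 4 − 5 + 17 + 16 − 3 + 7 = 36; the blank must be 42 − 36 = 6.
Row 4 has 12 + 16 + 2 + 1 − 2 − 4 = 25; the blank must be 42 − 25 = 17.

d = 16, n = -5, y = 6, k = 17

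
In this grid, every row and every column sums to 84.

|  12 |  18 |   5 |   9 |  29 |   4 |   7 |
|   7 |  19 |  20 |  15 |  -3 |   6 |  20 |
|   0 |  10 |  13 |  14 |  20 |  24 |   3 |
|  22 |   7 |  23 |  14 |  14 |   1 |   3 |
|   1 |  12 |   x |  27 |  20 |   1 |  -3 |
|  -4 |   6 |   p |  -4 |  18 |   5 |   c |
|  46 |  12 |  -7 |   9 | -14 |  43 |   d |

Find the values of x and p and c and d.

x = 26, p = 4, c = 59, d = -5

Row 7: 46 + 12 − 7 + 9 − 14 + 43 = 89, so its missing entry is 84 − 89 = -5.
Column 7: 7 + 20 + 3 + 3 − 3 − 5 = 25, so its missing entry is 84 − 25 = 59.
Row 5: 1 + 12 + 27 + 20 + 1 − 3 = 58, so its missing entry is 84 − 58 = 26.
Row 6: -4 + 6 − 4 + 18 + 5 + 59 = 80, so its missing entry is 84 − 80 = 4.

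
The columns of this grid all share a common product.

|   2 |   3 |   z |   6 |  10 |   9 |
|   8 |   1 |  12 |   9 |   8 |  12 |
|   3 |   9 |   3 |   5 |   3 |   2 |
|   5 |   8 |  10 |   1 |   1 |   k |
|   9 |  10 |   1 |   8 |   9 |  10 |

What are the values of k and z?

k = 1, z = 6

Columns 1 and 5 each multiply to 2160, so every column has product 2160.
Column 6: 9×12×2×10 = 2160, so the missing entry is 2160 ÷ 2160 = 1.
Column 3: 12×3×10×1 = 360, so the missing entry is 2160 ÷ 360 = 6.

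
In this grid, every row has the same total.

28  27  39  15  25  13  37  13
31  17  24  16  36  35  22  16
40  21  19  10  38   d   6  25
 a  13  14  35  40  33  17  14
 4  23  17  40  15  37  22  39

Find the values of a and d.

a = 31, d = 38

Rows 1 and 5 both add up to 197, so every row sums to 197.
Row 4: 13 + 14 + 35 + 40 + 33 + 17 + 14 = 166, so the missing entry is 197 − 166 = 31.
Row 3: 40 + 21 + 19 + 10 + 38 + 6 + 25 = 159, so the missing entry is 197 − 159 = 38.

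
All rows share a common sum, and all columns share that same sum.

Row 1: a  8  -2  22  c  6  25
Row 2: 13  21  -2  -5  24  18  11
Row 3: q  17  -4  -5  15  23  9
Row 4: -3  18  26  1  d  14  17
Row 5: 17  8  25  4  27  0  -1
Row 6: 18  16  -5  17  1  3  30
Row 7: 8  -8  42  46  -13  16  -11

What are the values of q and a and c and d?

Rows 2 and 5 both sum to 80, so that's the common total.
The known cells in row 3 total 55, leaving 80 − 55 = 25 for the blank.
The known cells in row 4 total 73, leaving 80 − 73 = 7 for the blank.
The known cells in column 5 total 61, leaving 80 − 61 = 19 for the blank.
The known cells in row 1 total 78, leaving 80 − 78 = 2 for the blank.

q = 25, a = 2, c = 19, d = 7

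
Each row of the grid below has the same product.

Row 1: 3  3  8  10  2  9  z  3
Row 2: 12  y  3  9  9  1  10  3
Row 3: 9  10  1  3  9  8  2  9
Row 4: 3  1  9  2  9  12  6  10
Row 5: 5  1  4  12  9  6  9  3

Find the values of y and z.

y = 4, z = 9

Rows 4 and 5 each multiply to 349920, so every row has product 349920.
Row 2: 12×3×9×9×1×10×3 = 87480, so the missing entry is 349920 ÷ 87480 = 4.
Row 1: 3×3×8×10×2×9×3 = 38880, so the missing entry is 349920 ÷ 38880 = 9.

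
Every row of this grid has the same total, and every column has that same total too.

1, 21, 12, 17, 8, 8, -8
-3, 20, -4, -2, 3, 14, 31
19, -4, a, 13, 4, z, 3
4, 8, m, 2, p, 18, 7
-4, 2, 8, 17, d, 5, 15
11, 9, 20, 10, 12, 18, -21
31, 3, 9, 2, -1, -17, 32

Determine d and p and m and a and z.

d = 16, p = 17, m = 3, a = 11, z = 13

Rows 1 and 2 both sum to 59, so that's the common total.
Row 5: -4 + 2 + 8 + 17 + 5 + 15 = 43, so its missing entry is 59 − 43 = 16.
Column 5: 8 + 3 + 4 + 16 + 12 − 1 = 42, so its missing entry is 59 − 42 = 17.
Row 4: 4 + 8 + 2 + 17 + 18 + 7 = 56, so its missing entry is 59 − 56 = 3.
Column 3: 12 − 4 + 3 + 8 + 20 + 9 = 48, so its missing entry is 59 − 48 = 11.
Row 3: 19 − 4 + 11 + 13 + 4 + 3 = 46, so its missing entry is 59 − 46 = 13.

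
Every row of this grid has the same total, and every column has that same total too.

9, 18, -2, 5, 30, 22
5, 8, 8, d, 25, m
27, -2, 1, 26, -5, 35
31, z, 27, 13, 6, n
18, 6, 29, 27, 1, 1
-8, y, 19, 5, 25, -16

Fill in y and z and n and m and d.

Rows 1 and 3 both sum to 82, so that's the common total.
Row 6: -8 + 19 + 5 + 25 − 16 = 25, so its missing entry is 82 − 25 = 57.
Column 2: 18 + 8 − 2 + 6 + 57 = 87, so its missing entry is 82 − 87 = -5.
Column 4: 5 + 26 + 13 + 27 + 5 = 76, so its missing entry is 82 − 76 = 6.
Row 2: 5 + 8 + 8 + 6 + 25 = 52, so its missing entry is 82 − 52 = 30.
Row 4: 31 − 5 + 27 + 13 + 6 = 72, so its missing entry is 82 − 72 = 10.

y = 57, z = -5, n = 10, m = 30, d = 6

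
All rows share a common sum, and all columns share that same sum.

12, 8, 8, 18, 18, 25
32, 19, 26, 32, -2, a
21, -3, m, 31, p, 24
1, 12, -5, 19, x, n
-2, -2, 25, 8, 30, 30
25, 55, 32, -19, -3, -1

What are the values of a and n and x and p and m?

Rows 1 and 5 both sum to 89, so that's the common total.
Row 2 has 32 + 19 + 26 + 32 − 2 = 107; the blank must be 89 − 107 = -18.
Column 3 has 8 + 26 − 5 + 25 + 32 = 86; the blank must be 89 − 86 = 3.
Row 3 has 21 − 3 + 3 + 31 + 24 = 76; the blank must be 89 − 76 = 13.
Column 5 has 18 − 2 + 13 + 30 − 3 = 56; the blank must be 89 − 56 = 33.
Row 4 has 1 + 12 − 5 + 19 + 33 = 60; the blank must be 89 − 60 = 29.

a = -18, n = 29, x = 33, p = 13, m = 3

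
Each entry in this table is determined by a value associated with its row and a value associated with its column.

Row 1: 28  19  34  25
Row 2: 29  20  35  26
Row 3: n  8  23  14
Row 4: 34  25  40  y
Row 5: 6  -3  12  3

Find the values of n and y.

n = 17, y = 31

The difference between any two rows is the same in every column — this is an addition table with the headers hidden.
Row 3 minus row 1 is 23 − 34 = -11, so its entry in column 1 is 28 + (-11) = 17.
Row 4 minus row 1 is 40 − 34 = 6, so its entry in column 4 is 25 + 6 = 31.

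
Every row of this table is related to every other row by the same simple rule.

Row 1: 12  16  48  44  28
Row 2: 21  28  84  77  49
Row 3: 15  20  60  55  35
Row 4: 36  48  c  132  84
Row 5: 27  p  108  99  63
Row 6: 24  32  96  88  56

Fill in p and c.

Each row is a constant multiple of every other row — this is a multiplication table with the headers hidden.
Row 5 is 63/28 = 9/4 times row 1, so its entry in column 2 is 16 × 9/4 = 36.
Row 4 is 84/28 = 3/1 times row 1, so its entry in column 3 is 48 × 3/1 = 144.

p = 36, c = 144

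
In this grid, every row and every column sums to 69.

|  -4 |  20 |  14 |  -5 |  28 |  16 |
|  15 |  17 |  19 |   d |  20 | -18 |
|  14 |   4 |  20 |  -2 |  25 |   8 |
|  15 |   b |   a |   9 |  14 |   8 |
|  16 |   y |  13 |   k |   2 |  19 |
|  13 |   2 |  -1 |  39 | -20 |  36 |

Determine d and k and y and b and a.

Column 3: 14 + 19 + 20 + 13 − 1 = 65, so its missing entry is 69 − 65 = 4.
Row 4: 15 + 4 + 9 + 14 + 8 = 50, so its missing entry is 69 − 50 = 19.
Column 2: 20 + 17 + 4 + 19 + 2 = 62, so its missing entry is 69 − 62 = 7.
Row 5: 16 + 7 + 13 + 2 + 19 = 57, so its missing entry is 69 − 57 = 12.
Row 2: 15 + 17 + 19 + 20 − 18 = 53, so its missing entry is 69 − 53 = 16.

d = 16, k = 12, y = 7, b = 19, a = 4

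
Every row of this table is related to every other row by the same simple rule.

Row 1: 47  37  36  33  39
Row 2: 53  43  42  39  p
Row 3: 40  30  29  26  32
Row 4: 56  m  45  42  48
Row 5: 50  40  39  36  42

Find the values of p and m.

p = 45, m = 46

The difference between any two rows is the same in every column — this is an addition table with the headers hidden.
Row 2 minus row 1 is 42 − 36 = 6, so its entry in column 5 is 39 + 6 = 45.
Row 4 minus row 1 is 45 − 36 = 9, so its entry in column 2 is 37 + 9 = 46.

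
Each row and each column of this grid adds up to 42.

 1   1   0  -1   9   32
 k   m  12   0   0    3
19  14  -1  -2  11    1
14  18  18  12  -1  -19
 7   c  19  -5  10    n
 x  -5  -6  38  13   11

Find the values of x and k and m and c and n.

The known cells in column 6 total 28, leaving 42 − 28 = 14 for the blank.
The known cells in row 6 total 51, leaving 42 − 51 = -9 for the blank.
The known cells in column 1 total 32, leaving 42 − 32 = 10 for the blank.
The known cells in row 2 total 25, leaving 42 − 25 = 17 for the blank.
The known cells in row 5 total 45, leaving 42 − 45 = -3 for the blank.

x = -9, k = 10, m = 17, c = -3, n = 14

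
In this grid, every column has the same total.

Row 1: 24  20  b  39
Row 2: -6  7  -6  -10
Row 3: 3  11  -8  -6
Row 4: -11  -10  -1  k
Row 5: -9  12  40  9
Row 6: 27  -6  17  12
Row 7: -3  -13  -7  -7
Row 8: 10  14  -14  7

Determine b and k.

b = 14, k = -9

The complete columns each total 35.
Column 3 is missing 35 − 21 = 14 (since -6 − 8 − 1 + 40 + 17 − 7 − 14 = 21).
Column 4 is missing 35 − 44 = -9 (since 39 − 10 − 6 + 9 + 12 − 7 + 7 = 44).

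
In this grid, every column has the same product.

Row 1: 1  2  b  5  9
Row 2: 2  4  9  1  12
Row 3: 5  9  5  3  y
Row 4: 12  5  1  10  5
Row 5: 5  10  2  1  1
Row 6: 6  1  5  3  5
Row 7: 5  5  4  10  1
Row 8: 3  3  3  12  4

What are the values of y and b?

y = 5, b = 10

Columns 1 and 2 each multiply to 54000, so every column has product 54000.
Column 5: 9×12×5×1×5×1×4 = 10800, so the missing entry is 54000 ÷ 10800 = 5.
Column 3: 9×5×1×2×5×4×3 = 5400, so the missing entry is 54000 ÷ 5400 = 10.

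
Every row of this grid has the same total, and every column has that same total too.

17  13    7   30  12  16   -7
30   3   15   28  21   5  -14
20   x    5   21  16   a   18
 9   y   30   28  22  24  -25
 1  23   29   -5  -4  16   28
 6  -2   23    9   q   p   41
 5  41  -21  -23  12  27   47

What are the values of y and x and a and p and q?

y = 0, x = 10, a = -2, p = 2, q = 9

Rows 1 and 2 both sum to 88, so that's the common total.
Row 4 has 9 + 30 + 28 + 22 + 24 − 25 = 88; the blank must be 88 − 88 = 0.
Column 2 has 13 + 3 + 0 + 23 − 2 + 41 = 78; the blank must be 88 − 78 = 10.
Column 5 has 12 + 21 + 16 + 22 − 4 + 12 = 79; the blank must be 88 − 79 = 9.
Row 6 has 6 − 2 + 23 + 9 + 9 + 41 = 86; the blank must be 88 − 86 = 2.
Row 3 has 20 + 10 + 5 + 21 + 16 + 18 = 90; the blank must be 88 − 90 = -2.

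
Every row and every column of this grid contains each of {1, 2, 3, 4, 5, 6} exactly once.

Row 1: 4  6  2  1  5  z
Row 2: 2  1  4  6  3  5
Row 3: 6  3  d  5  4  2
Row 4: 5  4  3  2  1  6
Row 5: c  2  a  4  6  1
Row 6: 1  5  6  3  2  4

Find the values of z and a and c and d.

z = 3, a = 5, c = 3, d = 1

For row 5, column 1: column 1 already has {1, 2, 4, 5, 6}; that leaves 3.
For row 1, column 6: row 1 already has {1, 2, 4, 5, 6}; that leaves 3.
For row 5, column 3: row 5 already has {1, 2, 3, 4, 6}; that leaves 5.
Cell (3,3): row 3 already has {2, 3, 4, 5, 6} → 1.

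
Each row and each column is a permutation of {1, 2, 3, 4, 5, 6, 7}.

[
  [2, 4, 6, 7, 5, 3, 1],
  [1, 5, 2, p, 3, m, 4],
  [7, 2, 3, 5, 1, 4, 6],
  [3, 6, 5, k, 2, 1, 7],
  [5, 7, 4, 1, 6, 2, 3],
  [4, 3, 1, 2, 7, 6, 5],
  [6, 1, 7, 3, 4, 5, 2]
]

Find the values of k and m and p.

k = 4, m = 7, p = 6

For row 4, column 4: row 4 already has {1, 2, 3, 5, 6, 7}; that leaves 4.
At (row 2, col 4): column 4 already has {1, 2, 3, 4, 5, 7}, so the value is 6.
At (row 2, col 6): row 2 already has {1, 2, 3, 4, 5, 6}, so the value is 7.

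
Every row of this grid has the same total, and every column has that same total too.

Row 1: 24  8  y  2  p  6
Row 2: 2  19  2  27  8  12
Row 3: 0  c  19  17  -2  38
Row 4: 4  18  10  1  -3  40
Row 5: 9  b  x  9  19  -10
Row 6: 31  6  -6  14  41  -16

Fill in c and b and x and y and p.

Rows 2 and 4 both sum to 70, so that's the common total.
Column 5: 8 − 2 − 3 + 19 + 41 = 63, so its missing entry is 70 − 63 = 7.
Row 3: 0 + 19 + 17 − 2 + 38 = 72, so its missing entry is 70 − 72 = -2.
Row 1: 24 + 8 + 2 + 7 + 6 = 47, so its missing entry is 70 − 47 = 23.
Column 3: 23 + 2 + 19 + 10 − 6 = 48, so its missing entry is 70 − 48 = 22.
Row 5: 9 + 22 + 9 + 19 − 10 = 49, so its missing entry is 70 − 49 = 21.

c = -2, b = 21, x = 22, y = 23, p = 7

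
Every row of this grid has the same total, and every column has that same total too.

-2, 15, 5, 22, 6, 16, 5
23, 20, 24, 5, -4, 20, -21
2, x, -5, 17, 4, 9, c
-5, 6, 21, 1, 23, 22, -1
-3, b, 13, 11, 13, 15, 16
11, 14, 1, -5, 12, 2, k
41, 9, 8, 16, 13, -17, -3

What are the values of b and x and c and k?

Rows 1 and 2 both sum to 67, so that's the common total.
Row 6 has 11 + 14 + 1 − 5 + 12 + 2 = 35; the blank must be 67 − 35 = 32.
Row 5 has -3 + 13 + 11 + 13 + 15 + 16 = 65; the blank must be 67 − 65 = 2.
Column 2 has 15 + 20 + 6 + 2 + 14 + 9 = 66; the blank must be 67 − 66 = 1.
Row 3 has 2 + 1 − 5 + 17 + 4 + 9 = 28; the blank must be 67 − 28 = 39.

b = 2, x = 1, c = 39, k = 32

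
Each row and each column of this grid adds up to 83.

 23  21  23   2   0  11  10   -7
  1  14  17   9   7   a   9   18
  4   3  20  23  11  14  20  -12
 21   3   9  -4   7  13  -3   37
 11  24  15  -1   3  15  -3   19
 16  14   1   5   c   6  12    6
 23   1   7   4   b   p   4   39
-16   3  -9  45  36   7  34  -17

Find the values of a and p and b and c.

The known cells in row 6 total 60, leaving 83 − 60 = 23 for the blank.
The known cells in column 5 total 87, leaving 83 − 87 = -4 for the blank.
The known cells in row 7 total 74, leaving 83 − 74 = 9 for the blank.
The known cells in row 2 total 75, leaving 83 − 75 = 8 for the blank.

a = 8, p = 9, b = -4, c = 23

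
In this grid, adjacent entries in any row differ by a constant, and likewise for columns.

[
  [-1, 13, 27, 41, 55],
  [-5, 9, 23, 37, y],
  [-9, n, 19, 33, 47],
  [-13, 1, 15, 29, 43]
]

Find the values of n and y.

n = 5, y = 51

Along each row the entries change by 14 per step; down each column they change by -4.
Row 3: from -9 at column 1, stepping by 14 to column 2 gives 5.
Row 2: from -5 at column 1, stepping by 14 to column 5 gives 51.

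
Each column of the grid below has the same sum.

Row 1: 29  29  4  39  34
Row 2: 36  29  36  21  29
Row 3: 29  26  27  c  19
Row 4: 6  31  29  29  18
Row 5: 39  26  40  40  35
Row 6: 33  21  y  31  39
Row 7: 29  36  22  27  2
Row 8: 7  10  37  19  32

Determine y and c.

The complete columns each total 208.
Column 3 is missing 208 − 195 = 13 (since 4 + 36 + 27 + 29 + 40 + 22 + 37 = 195).
Column 4 is missing 208 − 206 = 2 (since 39 + 21 + 29 + 40 + 31 + 27 + 19 = 206).

y = 13, c = 2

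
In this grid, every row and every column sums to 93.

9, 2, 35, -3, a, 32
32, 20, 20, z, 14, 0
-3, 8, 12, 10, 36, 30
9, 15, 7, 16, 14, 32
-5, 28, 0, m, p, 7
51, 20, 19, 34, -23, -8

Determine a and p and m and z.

The known cells in row 2 total 86, leaving 93 − 86 = 7 for the blank.
The known cells in row 1 total 75, leaving 93 − 75 = 18 for the blank.
The known cells in column 5 total 59, leaving 93 − 59 = 34 for the blank.
The known cells in row 5 total 64, leaving 93 − 64 = 29 for the blank.

a = 18, p = 34, m = 29, z = 7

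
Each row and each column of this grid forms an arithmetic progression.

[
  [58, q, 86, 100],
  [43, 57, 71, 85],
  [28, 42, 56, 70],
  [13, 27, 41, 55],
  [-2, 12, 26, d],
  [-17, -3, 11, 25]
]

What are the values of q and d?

Along each row the entries change by 14 per step; down each column they change by -15.
Row 1: from 58 at column 1, stepping by 14 to column 2 gives 72.
Row 5: from -2 at column 1, stepping by 14 to column 4 gives 40.

q = 72, d = 40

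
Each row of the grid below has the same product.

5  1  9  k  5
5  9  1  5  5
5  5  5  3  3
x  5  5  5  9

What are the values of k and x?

k = 5, x = 1

Rows 2 and 3 each multiply to 1125, so every row has product 1125.
Row 1: 5×1×9×5 = 225, so the missing entry is 1125 ÷ 225 = 5.
Row 4: 5×5×5×9 = 1125, so the missing entry is 1125 ÷ 1125 = 1.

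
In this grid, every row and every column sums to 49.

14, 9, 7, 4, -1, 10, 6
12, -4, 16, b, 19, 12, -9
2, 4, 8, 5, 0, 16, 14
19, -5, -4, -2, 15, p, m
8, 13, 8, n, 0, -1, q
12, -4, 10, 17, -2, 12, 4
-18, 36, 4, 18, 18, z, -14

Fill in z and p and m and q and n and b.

Row 7: -18 + 36 + 4 + 18 + 18 − 14 = 44, so its missing entry is 49 − 44 = 5.
Row 2: 12 − 4 + 16 + 19 + 12 − 9 = 46, so its missing entry is 49 − 46 = 3.
Column 4: 4 + 3 + 5 − 2 + 17 + 18 = 45, so its missing entry is 49 − 45 = 4.
Row 5: 8 + 13 + 8 + 4 + 0 − 1 = 32, so its missing entry is 49 − 32 = 17.
Column 7: 6 − 9 + 14 + 17 + 4 − 14 = 18, so its missing entry is 49 − 18 = 31.
Row 4: 19 − 5 − 4 − 2 + 15 + 31 = 54, so its missing entry is 49 − 54 = -5.

z = 5, p = -5, m = 31, q = 17, n = 4, b = 3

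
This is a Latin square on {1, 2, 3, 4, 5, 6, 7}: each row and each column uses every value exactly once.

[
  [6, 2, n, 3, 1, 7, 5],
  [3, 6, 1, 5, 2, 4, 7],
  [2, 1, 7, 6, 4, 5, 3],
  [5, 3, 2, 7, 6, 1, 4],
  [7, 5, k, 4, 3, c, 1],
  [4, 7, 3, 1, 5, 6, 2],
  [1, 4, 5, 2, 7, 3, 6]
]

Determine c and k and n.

For row 5, column 6: column 6 already has {1, 3, 4, 5, 6, 7}; that leaves 2.
At (row 5, col 3): row 5 already has {1, 2, 3, 4, 5, 7}, so the value is 6.
Cell (1,3): row 1 already has {1, 2, 3, 5, 6, 7} → 4.

c = 2, k = 6, n = 4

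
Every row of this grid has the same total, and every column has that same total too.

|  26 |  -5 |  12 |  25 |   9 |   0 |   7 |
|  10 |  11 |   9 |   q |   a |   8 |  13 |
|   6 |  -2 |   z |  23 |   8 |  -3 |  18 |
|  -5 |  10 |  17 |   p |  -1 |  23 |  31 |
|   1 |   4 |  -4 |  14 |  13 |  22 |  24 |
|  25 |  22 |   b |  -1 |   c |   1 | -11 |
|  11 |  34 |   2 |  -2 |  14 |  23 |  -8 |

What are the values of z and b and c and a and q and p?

z = 24, b = 14, c = 24, a = 7, q = 16, p = -1

Rows 1 and 5 both sum to 74, so that's the common total.
The known cells in row 4 total 75, leaving 74 − 75 = -1 for the blank.
The known cells in row 3 total 50, leaving 74 − 50 = 24 for the blank.
The known cells in column 4 total 58, leaving 74 − 58 = 16 for the blank.
The known cells in row 2 total 67, leaving 74 − 67 = 7 for the blank.
The known cells in column 5 total 50, leaving 74 − 50 = 24 for the blank.
The known cells in row 6 total 60, leaving 74 − 60 = 14 for the blank.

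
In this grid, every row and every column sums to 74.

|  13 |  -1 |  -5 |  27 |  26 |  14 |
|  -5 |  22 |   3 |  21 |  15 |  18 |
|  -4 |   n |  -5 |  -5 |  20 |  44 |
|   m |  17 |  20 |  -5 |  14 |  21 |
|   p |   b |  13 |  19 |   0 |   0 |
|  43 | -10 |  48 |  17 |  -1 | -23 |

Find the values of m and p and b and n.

Row 3 has -4 − 5 − 5 + 20 + 44 = 50; the blank must be 74 − 50 = 24.
Column 2 has -1 + 22 + 24 + 17 − 10 = 52; the blank must be 74 − 52 = 22.
Row 5 has 22 + 13 + 19 + 0 + 0 = 54; the blank must be 74 − 54 = 20.
Row 4 has 17 + 20 − 5 + 14 + 21 = 67; the blank must be 74 − 67 = 7.

m = 7, p = 20, b = 22, n = 24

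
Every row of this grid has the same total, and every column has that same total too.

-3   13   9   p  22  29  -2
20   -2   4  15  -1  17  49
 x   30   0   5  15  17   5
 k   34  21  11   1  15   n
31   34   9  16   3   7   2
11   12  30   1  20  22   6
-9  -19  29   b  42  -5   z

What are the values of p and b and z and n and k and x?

p = 34, b = 20, z = 44, n = -2, k = 22, x = 30

Rows 2 and 5 both sum to 102, so that's the common total.
Row 1 has -3 + 13 + 9 + 22 + 29 − 2 = 68; the blank must be 102 − 68 = 34.
Row 3 has 30 + 0 + 5 + 15 + 17 + 5 = 72; the blank must be 102 − 72 = 30.
Column 1 has -3 + 20 + 30 + 31 + 11 − 9 = 80; the blank must be 102 − 80 = 22.
Row 4 has 22 + 34 + 21 + 11 + 1 + 15 = 104; the blank must be 102 − 104 = -2.
Column 7 has -2 + 49 + 5 − 2 + 2 + 6 = 58; the blank must be 102 − 58 = 44.
Row 7 has -9 − 19 + 29 + 42 − 5 + 44 = 82; the blank must be 102 − 82 = 20.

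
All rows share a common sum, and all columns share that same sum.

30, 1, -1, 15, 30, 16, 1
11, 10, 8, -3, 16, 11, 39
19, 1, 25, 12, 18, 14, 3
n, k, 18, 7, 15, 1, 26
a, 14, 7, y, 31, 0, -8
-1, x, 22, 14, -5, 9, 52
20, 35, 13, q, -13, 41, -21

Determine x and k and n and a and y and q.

x = 1, k = 30, n = -5, a = 18, y = 30, q = 17

Rows 1 and 2 both sum to 92, so that's the common total.
Row 6: -1 + 22 + 14 − 5 + 9 + 52 = 91, so its missing entry is 92 − 91 = 1.
Column 2: 1 + 10 + 1 + 14 + 1 + 35 = 62, so its missing entry is 92 − 62 = 30.
Row 4: 30 + 18 + 7 + 15 + 1 + 26 = 97, so its missing entry is 92 − 97 = -5.
Column 1: 30 + 11 + 19 − 5 − 1 + 20 = 74, so its missing entry is 92 − 74 = 18.
Row 5: 18 + 14 + 7 + 31 + 0 − 8 = 62, so its missing entry is 92 − 62 = 30.
Row 7: 20 + 35 + 13 − 13 + 41 − 21 = 75, so its missing entry is 92 − 75 = 17.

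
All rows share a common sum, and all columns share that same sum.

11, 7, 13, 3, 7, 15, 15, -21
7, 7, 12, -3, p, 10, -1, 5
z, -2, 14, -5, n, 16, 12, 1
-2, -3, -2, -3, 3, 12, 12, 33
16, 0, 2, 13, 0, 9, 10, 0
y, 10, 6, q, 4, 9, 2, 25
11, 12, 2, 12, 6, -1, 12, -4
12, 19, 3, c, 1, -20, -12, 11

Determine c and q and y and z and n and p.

c = 36, q = -3, y = -3, z = -2, n = 16, p = 13

Rows 1 and 4 both sum to 50, so that's the common total.
Row 2: 7 + 7 + 12 − 3 + 10 − 1 + 5 = 37, so its missing entry is 50 − 37 = 13.
Column 5: 7 + 13 + 3 + 0 + 4 + 6 + 1 = 34, so its missing entry is 50 − 34 = 16.
Row 3: -2 + 14 − 5 + 16 + 16 + 12 + 1 = 52, so its missing entry is 50 − 52 = -2.
Row 8: 12 + 19 + 3 + 1 − 20 − 12 + 11 = 14, so its missing entry is 50 − 14 = 36.
Column 1: 11 + 7 − 2 − 2 + 16 + 11 + 12 = 53, so its missing entry is 50 − 53 = -3.
Row 6: -3 + 10 + 6 + 4 + 9 + 2 + 25 = 53, so its missing entry is 50 − 53 = -3.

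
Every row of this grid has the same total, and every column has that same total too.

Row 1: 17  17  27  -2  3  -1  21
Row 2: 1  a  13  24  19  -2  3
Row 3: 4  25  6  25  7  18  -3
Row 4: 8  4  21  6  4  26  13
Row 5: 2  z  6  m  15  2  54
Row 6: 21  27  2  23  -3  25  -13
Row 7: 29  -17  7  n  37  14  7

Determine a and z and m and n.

a = 24, z = 2, m = 1, n = 5

Rows 1 and 3 both sum to 82, so that's the common total.
Row 2: 1 + 13 + 24 + 19 − 2 + 3 = 58, so its missing entry is 82 − 58 = 24.
Row 7: 29 − 17 + 7 + 37 + 14 + 7 = 77, so its missing entry is 82 − 77 = 5.
Column 2: 17 + 24 + 25 + 4 + 27 − 17 = 80, so its missing entry is 82 − 80 = 2.
Row 5: 2 + 2 + 6 + 15 + 2 + 54 = 81, so its missing entry is 82 − 81 = 1.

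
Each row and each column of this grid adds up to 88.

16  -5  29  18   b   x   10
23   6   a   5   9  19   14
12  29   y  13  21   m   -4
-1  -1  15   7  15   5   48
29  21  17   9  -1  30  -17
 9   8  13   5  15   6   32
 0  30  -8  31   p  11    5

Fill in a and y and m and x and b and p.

a = 12, y = 10, m = 7, x = 10, b = 10, p = 19

Row 2: 23 + 6 + 5 + 9 + 19 + 14 = 76, so its missing entry is 88 − 76 = 12.
Row 7: 0 + 30 − 8 + 31 + 11 + 5 = 69, so its missing entry is 88 − 69 = 19.
Column 5: 9 + 21 + 15 − 1 + 15 + 19 = 78, so its missing entry is 88 − 78 = 10.
Row 1: 16 − 5 + 29 + 18 + 10 + 10 = 78, so its missing entry is 88 − 78 = 10.
Column 3: 29 + 12 + 15 + 17 + 13 − 8 = 78, so its missing entry is 88 − 78 = 10.
Row 3: 12 + 29 + 10 + 13 + 21 − 4 = 81, so its missing entry is 88 − 81 = 7.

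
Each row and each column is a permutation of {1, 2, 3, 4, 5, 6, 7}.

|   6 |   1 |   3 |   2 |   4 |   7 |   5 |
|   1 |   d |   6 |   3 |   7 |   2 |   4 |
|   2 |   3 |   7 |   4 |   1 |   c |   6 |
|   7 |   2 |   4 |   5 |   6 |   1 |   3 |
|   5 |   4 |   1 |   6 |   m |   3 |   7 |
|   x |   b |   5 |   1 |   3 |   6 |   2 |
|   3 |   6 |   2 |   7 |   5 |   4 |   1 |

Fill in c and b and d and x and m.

At (row 5, col 5): row 5 already has {1, 3, 4, 5, 6, 7}, so the value is 2.
Cell (2,2): row 2 already has {1, 2, 3, 4, 6, 7} → 5.
For row 6, column 2: column 2 already has {1, 2, 3, 4, 5, 6}; that leaves 7.
Cell (6,1): row 6 already has {1, 2, 3, 5, 6, 7} → 4.
Cell (3,6): row 3 already has {1, 2, 3, 4, 6, 7} → 5.

c = 5, b = 7, d = 5, x = 4, m = 2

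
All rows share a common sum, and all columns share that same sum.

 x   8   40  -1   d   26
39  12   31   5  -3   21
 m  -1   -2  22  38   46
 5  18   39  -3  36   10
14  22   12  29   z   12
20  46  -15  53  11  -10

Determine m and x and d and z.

Rows 2 and 4 both sum to 105, so that's the common total.
Row 5: 14 + 22 + 12 + 29 + 12 = 89, so its missing entry is 105 − 89 = 16.
Row 3: -1 − 2 + 22 + 38 + 46 = 103, so its missing entry is 105 − 103 = 2.
Column 5: -3 + 38 + 36 + 16 + 11 = 98, so its missing entry is 105 − 98 = 7.
Row 1: 8 + 40 − 1 + 7 + 26 = 80, so its missing entry is 105 − 80 = 25.

m = 2, x = 25, d = 7, z = 16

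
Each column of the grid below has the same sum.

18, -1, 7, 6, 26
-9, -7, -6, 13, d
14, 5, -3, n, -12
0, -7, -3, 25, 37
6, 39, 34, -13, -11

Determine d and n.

d = -11, n = -2

The complete columns each total 29.
Column 5 is missing 29 − 40 = -11 (since 26 − 12 + 37 − 11 = 40).
Column 4 is missing 29 − 31 = -2 (since 6 + 13 + 25 − 13 = 31).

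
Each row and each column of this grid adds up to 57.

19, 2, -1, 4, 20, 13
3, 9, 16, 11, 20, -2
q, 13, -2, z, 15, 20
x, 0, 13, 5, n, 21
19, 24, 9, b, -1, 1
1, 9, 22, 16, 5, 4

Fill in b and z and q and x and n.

b = 5, z = 16, q = -5, x = 20, n = -2

Column 5 has 20 + 20 + 15 − 1 + 5 = 59; the blank must be 57 − 59 = -2.
Row 5 has 19 + 24 + 9 − 1 + 1 = 52; the blank must be 57 − 52 = 5.
Row 4 has 0 + 13 + 5 − 2 + 21 = 37; the blank must be 57 − 37 = 20.
Column 1 has 19 + 3 + 20 + 19 + 1 = 62; the blank must be 57 − 62 = -5.
Row 3 has -5 + 13 − 2 + 15 + 20 = 41; the blank must be 57 − 41 = 16.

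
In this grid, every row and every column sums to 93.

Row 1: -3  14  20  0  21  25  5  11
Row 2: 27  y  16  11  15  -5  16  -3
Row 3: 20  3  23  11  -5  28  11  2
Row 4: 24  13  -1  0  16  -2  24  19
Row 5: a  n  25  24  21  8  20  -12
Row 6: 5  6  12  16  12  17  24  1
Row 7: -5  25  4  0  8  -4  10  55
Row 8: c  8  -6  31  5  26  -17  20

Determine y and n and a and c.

y = 16, n = 8, a = -1, c = 26

Row 2 has 27 + 16 + 11 + 15 − 5 + 16 − 3 = 77; the blank must be 93 − 77 = 16.
Column 2 has 14 + 16 + 3 + 13 + 6 + 25 + 8 = 85; the blank must be 93 − 85 = 8.
Row 5 has 8 + 25 + 24 + 21 + 8 + 20 − 12 = 94; the blank must be 93 − 94 = -1.
Row 8 has 8 − 6 + 31 + 5 + 26 − 17 + 20 = 67; the blank must be 93 − 67 = 26.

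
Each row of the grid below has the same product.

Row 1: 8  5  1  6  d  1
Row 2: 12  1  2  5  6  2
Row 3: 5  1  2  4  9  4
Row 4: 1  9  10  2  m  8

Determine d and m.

d = 6, m = 1

Rows 2 and 3 each multiply to 1440, so every row has product 1440.
Row 1: 8×5×1×6×1 = 240, so the missing entry is 1440 ÷ 240 = 6.
Row 4: 1×9×10×2×8 = 1440, so the missing entry is 1440 ÷ 1440 = 1.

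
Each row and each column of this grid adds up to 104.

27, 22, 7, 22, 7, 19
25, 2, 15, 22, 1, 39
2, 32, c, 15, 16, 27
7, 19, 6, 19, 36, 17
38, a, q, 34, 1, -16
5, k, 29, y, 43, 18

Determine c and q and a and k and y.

c = 12, q = 35, a = 12, k = 17, y = -8

Row 3 has 2 + 32 + 15 + 16 + 27 = 92; the blank must be 104 − 92 = 12.
Column 3 has 7 + 15 + 12 + 6 + 29 = 69; the blank must be 104 − 69 = 35.
Column 4 has 22 + 22 + 15 + 19 + 34 = 112; the blank must be 104 − 112 = -8.
Row 6 has 5 + 29 − 8 + 43 + 18 = 87; the blank must be 104 − 87 = 17.
Row 5 has 38 + 35 + 34 + 1 − 16 = 92; the blank must be 104 − 92 = 12.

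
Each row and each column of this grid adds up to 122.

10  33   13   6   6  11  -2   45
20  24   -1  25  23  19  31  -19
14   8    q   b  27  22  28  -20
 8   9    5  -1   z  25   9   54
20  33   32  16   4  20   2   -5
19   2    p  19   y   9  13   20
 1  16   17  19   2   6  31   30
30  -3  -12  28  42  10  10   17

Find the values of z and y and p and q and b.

z = 13, y = 5, p = 35, q = 33, b = 10

Row 4 has 8 + 9 + 5 − 1 + 25 + 9 + 54 = 109; the blank must be 122 − 109 = 13.
Column 5 has 6 + 23 + 27 + 13 + 4 + 2 + 42 = 117; the blank must be 122 − 117 = 5.
Column 4 has 6 + 25 − 1 + 16 + 19 + 19 + 28 = 112; the blank must be 122 − 112 = 10.
Row 3 has 14 + 8 + 10 + 27 + 22 + 28 − 20 = 89; the blank must be 122 − 89 = 33.
Row 6 has 19 + 2 + 19 + 5 + 9 + 13 + 20 = 87; the blank must be 122 − 87 = 35.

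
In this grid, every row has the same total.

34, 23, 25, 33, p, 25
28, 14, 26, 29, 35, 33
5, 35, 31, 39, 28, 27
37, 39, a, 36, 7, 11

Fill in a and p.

a = 35, p = 25

Row 2 sums to 165 and so does row 3; that's the common total.
In row 4 the known cells total 130, leaving 165 − 130 = 35.
In row 1 the known cells total 140, leaving 165 − 140 = 25.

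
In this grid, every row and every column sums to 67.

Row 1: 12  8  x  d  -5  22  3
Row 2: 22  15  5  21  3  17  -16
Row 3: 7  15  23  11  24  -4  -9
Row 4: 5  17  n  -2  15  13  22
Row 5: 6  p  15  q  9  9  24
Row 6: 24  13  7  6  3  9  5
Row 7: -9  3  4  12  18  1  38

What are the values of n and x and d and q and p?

Row 4 has 5 + 17 − 2 + 15 + 13 + 22 = 70; the blank must be 67 − 70 = -3.
Column 3 has 5 + 23 − 3 + 15 + 7 + 4 = 51; the blank must be 67 − 51 = 16.
Row 1 has 12 + 8 + 16 − 5 + 22 + 3 = 56; the blank must be 67 − 56 = 11.
Column 4 has 11 + 21 + 11 − 2 + 6 + 12 = 59; the blank must be 67 − 59 = 8.
Row 5 has 6 + 15 + 8 + 9 + 9 + 24 = 71; the blank must be 67 − 71 = -4.

n = -3, x = 16, d = 11, q = 8, p = -4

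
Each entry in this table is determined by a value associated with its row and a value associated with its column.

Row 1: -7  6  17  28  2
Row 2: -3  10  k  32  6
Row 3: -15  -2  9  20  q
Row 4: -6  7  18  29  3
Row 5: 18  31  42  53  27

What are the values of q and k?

q = -6, k = 21

The difference between any two rows is the same in every column — this is an addition table with the headers hidden.
Row 3 minus row 1 is -15 − (-7) = -8, so its entry in column 5 is 2 + (-8) = -6.
Row 2 minus row 1 is -3 − (-7) = 4, so its entry in column 3 is 17 + 4 = 21.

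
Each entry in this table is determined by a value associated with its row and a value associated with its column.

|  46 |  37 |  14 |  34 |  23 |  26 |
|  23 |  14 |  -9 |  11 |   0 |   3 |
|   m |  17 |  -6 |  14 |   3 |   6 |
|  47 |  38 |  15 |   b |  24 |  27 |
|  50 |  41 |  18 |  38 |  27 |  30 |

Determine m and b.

The difference between any two rows is the same in every column — this is an addition table with the headers hidden.
Row 3 minus row 1 is 17 − 37 = -20, so its entry in column 1 is 46 + (-20) = 26.
Row 4 minus row 1 is 38 − 37 = 1, so its entry in column 4 is 34 + 1 = 35.

m = 26, b = 35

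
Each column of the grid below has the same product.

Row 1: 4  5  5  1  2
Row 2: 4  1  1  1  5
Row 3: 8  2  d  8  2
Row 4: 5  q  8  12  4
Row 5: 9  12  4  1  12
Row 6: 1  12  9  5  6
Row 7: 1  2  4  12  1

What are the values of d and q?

d = 1, q = 2

Columns 1 and 5 each multiply to 5760, so every column has product 5760.
Column 3: 5×1×8×4×9×4 = 5760, so the missing entry is 5760 ÷ 5760 = 1.
Column 2: 5×1×2×12×12×2 = 2880, so the missing entry is 5760 ÷ 2880 = 2.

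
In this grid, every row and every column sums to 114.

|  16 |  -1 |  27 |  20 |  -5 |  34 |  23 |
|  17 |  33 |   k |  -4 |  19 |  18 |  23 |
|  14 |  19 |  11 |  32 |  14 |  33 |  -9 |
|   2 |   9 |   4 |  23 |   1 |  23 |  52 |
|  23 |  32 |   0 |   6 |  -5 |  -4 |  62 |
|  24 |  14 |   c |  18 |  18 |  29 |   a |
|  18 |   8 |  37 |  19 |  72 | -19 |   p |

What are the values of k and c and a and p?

Row 7 has 18 + 8 + 37 + 19 + 72 − 19 = 135; the blank must be 114 − 135 = -21.
Row 2 has 17 + 33 − 4 + 19 + 18 + 23 = 106; the blank must be 114 − 106 = 8.
Column 7 has 23 + 23 − 9 + 52 + 62 − 21 = 130; the blank must be 114 − 130 = -16.
Row 6 has 24 + 14 + 18 + 18 + 29 − 16 = 87; the blank must be 114 − 87 = 27.

k = 8, c = 27, a = -16, p = -21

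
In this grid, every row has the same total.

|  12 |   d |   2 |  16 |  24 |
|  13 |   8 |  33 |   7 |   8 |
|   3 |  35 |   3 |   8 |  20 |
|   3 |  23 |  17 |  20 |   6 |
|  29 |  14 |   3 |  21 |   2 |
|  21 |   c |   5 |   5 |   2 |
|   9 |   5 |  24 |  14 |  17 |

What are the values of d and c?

d = 15, c = 36

Rows 2 and 5 both add up to 69, so every row sums to 69.
Row 1: 12 + 2 + 16 + 24 = 54, so the missing entry is 69 − 54 = 15.
Row 6: 21 + 5 + 5 + 2 = 33, so the missing entry is 69 − 33 = 36.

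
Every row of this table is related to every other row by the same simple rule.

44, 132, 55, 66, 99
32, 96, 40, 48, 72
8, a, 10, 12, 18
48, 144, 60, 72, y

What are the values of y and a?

y = 108, a = 24

Each row is a constant multiple of every other row — this is a multiplication table with the headers hidden.
Row 4 is 60/55 = 12/11 times row 1, so its entry in column 5 is 99 × 12/11 = 108.
Row 3 is 10/55 = 2/11 times row 1, so its entry in column 2 is 132 × 2/11 = 24.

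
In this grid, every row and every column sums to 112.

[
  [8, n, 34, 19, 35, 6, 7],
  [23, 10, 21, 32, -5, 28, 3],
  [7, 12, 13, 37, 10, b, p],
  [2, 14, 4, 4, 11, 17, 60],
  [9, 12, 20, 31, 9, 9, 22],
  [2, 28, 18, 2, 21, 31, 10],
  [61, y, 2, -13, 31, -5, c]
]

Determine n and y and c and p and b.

n = 3, y = 33, c = 3, p = 7, b = 26

Row 1: 8 + 34 + 19 + 35 + 6 + 7 = 109, so its missing entry is 112 − 109 = 3.
Column 2: 3 + 10 + 12 + 14 + 12 + 28 = 79, so its missing entry is 112 − 79 = 33.
Row 7: 61 + 33 + 2 − 13 + 31 − 5 = 109, so its missing entry is 112 − 109 = 3.
Column 7: 7 + 3 + 60 + 22 + 10 + 3 = 105, so its missing entry is 112 − 105 = 7.
Row 3: 7 + 12 + 13 + 37 + 10 + 7 = 86, so its missing entry is 112 − 86 = 26.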